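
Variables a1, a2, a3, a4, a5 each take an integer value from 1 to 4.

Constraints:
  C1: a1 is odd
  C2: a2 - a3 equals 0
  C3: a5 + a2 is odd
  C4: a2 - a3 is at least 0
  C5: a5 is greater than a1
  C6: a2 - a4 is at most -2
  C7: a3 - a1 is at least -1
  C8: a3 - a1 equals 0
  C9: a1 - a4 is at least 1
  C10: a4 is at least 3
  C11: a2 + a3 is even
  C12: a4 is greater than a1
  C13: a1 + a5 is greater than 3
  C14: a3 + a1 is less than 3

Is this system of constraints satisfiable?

Unsatisfiable

Constraints 4, 6, 7, and 9 give a2 − a3 ≥ 0, a3 − a1 ≥ -1, a1 − a4 ≥ 1, a4 − a2 ≥ 2.
Adding all 4 inequalities: the left sides telescope to 0, and the right sides sum to 0 + (-1) + 1 + 2 = 2. So 0 ≥ 2, which is false.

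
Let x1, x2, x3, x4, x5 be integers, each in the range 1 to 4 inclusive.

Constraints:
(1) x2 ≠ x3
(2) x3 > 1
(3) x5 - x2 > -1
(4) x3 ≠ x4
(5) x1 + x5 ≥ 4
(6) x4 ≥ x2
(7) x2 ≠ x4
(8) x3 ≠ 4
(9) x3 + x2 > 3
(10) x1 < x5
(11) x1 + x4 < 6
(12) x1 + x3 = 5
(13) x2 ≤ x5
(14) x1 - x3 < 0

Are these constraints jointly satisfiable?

Setting (x1, x2, x3, x4, x5) = (2, 1, 3, 2, 3) satisfies everything: constraint 3: x5 - x2 = 2; constraint 5: x1 + x5 = 5; constraint 9: x3 + x2 = 4, and the others follow.

Satisfiable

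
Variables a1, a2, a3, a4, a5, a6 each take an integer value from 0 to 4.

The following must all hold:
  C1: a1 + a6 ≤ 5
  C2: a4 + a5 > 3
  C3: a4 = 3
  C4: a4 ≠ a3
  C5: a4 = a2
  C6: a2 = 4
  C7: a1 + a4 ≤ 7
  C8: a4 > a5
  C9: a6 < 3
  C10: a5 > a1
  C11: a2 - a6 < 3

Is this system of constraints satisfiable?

Constraint 3 fixes a4 = 3 and constraint 6 fixes a2 = 4, but constraint 5 requires a4 = a2. Since 3 ≠ 4, contradiction.

Unsatisfiable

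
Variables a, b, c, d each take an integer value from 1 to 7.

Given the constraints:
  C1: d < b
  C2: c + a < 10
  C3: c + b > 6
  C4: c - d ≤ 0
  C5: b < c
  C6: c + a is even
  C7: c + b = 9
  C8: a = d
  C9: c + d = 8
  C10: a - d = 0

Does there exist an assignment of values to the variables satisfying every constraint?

Unsatisfiable

Constraints 1, 4, and 5 give d < b, b < c, c ≤ d. Chaining: d < b < c ≤ d, which forces d < d — impossible.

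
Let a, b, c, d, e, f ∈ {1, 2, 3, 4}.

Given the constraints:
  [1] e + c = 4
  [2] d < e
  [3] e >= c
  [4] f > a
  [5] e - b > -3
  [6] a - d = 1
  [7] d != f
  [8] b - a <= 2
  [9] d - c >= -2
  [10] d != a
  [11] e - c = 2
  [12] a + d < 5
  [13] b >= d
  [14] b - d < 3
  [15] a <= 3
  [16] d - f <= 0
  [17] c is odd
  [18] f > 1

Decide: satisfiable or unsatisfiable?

Satisfiable

The assignment a = 2, b = 3, c = 1, d = 1, e = 3, f = 3 works:
  constraint 1 holds since e + c = 4.
  constraint 5 holds since e - b = 0.
  constraint 6 holds since a - d = 1.
The rest check out directly.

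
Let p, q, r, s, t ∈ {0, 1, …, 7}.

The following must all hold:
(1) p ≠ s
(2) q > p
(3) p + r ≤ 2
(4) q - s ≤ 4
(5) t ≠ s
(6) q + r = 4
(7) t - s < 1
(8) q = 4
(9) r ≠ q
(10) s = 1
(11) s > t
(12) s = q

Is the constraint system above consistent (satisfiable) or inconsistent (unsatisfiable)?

Constraint 10 fixes s = 1 and constraint 8 fixes q = 4, but constraint 12 requires s = q. Since 1 ≠ 4, contradiction.

Unsatisfiable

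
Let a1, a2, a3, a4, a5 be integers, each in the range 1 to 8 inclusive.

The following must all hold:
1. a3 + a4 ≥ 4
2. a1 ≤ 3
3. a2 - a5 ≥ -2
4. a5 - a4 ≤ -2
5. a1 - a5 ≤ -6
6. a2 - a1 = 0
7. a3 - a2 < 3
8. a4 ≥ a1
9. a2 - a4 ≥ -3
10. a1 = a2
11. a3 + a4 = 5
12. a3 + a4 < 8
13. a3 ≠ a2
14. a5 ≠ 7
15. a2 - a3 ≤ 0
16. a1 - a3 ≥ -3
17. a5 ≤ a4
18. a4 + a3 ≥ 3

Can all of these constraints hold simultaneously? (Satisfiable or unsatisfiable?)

Unsatisfiable

Constraints 4, 5, 9, 15, and 16 give a1 − a3 ≥ -3, a3 − a2 ≥ 0, a2 − a4 ≥ -3, a4 − a5 ≥ 2, a5 − a1 ≥ 6.
Adding all 5 inequalities: the left sides telescope to 0, and the right sides sum to (-3) + 0 + (-3) + 2 + 6 = 2. So 0 ≥ 2, which is false.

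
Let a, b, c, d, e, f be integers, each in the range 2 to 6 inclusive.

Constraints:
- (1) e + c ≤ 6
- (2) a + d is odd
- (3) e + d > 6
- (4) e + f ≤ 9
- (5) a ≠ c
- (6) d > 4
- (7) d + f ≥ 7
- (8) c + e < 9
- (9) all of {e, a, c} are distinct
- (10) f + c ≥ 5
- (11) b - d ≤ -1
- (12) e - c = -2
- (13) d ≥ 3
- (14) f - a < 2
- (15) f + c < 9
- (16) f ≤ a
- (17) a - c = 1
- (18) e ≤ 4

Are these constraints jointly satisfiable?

Setting (a, b, c, d, e, f) = (5, 3, 4, 6, 2, 4) satisfies everything: constraint 1: e + c = 6; constraint 3: e + d = 8; constraint 4: e + f = 6, and the others follow.

Satisfiable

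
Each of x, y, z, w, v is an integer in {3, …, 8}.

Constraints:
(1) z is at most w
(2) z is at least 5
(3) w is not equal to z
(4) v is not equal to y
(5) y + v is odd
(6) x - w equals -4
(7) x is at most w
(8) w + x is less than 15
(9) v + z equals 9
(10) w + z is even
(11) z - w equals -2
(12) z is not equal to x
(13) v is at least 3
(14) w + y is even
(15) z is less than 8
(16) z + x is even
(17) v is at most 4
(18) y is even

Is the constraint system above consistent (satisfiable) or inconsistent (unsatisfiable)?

Satisfiable

Setting (x, y, z, w, v) = (4, 6, 6, 8, 3) satisfies everything: constraint 6: x - w = -4; constraint 8: w + x = 12; constraint 9: v + z = 9, and the others follow.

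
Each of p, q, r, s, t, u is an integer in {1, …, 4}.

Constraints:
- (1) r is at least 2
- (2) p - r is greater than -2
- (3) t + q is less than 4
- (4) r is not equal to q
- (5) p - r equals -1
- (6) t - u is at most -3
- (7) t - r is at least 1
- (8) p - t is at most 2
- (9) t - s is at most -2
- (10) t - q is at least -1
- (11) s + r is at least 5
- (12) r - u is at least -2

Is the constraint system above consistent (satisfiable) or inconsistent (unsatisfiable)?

Unsatisfiable

Constraints 6, 7, and 12 give t − r ≥ 1, r − u ≥ -2, u − t ≥ 3.
Adding all 3 inequalities: the left sides telescope to 0, and the right sides sum to 1 + (-2) + 3 = 2. So 0 ≥ 2, which is false.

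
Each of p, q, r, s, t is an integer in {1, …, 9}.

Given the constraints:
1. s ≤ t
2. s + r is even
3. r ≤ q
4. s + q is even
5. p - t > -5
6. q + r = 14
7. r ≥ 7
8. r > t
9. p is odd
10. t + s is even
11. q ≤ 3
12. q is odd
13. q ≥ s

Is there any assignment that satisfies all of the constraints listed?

From constraint 7: r ≥ 7. From constraints 3 and 11: r ≤ q and q ≤ 3, so r ≤ 3. But 3 < 7, so no value of r works.

Unsatisfiable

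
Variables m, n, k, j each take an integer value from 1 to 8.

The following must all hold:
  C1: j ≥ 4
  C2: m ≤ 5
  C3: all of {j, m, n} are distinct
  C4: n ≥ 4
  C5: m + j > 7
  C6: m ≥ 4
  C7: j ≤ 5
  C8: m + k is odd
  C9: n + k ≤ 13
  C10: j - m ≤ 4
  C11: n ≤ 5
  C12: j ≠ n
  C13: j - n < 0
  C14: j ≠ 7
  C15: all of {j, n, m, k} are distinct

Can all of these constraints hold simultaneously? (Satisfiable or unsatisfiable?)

Unsatisfiable

Constraints 1, 2, 4, 6, 7, and 11 confine each of j, m, n to the 2 values {4, 5}.
Constraint 3 requires all 3 of them to be distinct, but only 2 values are available — impossible by the pigeonhole principle.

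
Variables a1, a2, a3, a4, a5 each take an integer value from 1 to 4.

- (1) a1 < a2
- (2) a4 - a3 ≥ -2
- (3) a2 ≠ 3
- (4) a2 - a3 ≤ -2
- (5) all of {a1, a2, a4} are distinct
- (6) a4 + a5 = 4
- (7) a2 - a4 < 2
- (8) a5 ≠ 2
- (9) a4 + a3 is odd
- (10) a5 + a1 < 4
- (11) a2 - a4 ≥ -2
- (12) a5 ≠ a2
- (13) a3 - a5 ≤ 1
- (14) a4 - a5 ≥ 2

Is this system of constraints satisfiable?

Constraints 4, 11, 13, and 14 give a4 − a5 ≥ 2, a5 − a3 ≥ -1, a3 − a2 ≥ 2, a2 − a4 ≥ -2.
Adding all 4 inequalities: the left sides telescope to 0, and the right sides sum to 2 + (-1) + 2 + (-2) = 1. So 0 ≥ 1, which is false.

Unsatisfiable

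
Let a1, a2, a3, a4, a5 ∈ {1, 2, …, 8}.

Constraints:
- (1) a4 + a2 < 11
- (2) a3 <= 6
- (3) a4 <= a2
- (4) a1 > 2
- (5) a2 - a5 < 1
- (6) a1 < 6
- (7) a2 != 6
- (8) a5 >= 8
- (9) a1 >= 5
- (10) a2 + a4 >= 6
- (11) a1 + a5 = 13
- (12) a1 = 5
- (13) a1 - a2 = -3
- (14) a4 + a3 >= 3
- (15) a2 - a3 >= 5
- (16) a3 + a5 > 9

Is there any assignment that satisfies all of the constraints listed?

Satisfiable

Setting (a1, a2, a3, a4, a5) = (5, 8, 2, 1, 8) satisfies everything: constraint 1: a4 + a2 = 9; constraint 5: a2 - a5 = 0, and the others follow.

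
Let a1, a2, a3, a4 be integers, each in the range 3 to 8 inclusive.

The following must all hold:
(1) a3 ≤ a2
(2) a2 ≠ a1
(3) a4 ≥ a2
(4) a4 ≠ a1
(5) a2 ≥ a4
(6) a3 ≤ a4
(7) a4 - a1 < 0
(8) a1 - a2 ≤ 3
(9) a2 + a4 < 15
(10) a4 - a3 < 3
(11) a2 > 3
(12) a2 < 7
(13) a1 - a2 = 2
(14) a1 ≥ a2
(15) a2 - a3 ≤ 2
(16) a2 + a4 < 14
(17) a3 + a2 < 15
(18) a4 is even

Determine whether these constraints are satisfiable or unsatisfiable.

Satisfiable

One satisfying assignment is a1 = 8, a2 = 6, a3 = 6, a4 = 6.
For the less obvious constraints — constraint 7: a4 - a1 = -2; constraint 8: a1 - a2 = 2 — and the others hold by inspection.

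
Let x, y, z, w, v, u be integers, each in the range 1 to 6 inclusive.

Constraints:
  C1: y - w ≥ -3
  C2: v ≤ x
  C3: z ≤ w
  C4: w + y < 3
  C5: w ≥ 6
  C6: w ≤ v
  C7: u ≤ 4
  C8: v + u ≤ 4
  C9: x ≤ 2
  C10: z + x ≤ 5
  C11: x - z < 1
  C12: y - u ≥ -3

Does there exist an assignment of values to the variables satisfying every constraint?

From constraints 5 and 6: v ≥ w and w ≥ 6, so v ≥ 6. From constraints 2 and 9: v ≤ x and x ≤ 2, so v ≤ 2. But 2 < 6, so no value of v works.

Unsatisfiable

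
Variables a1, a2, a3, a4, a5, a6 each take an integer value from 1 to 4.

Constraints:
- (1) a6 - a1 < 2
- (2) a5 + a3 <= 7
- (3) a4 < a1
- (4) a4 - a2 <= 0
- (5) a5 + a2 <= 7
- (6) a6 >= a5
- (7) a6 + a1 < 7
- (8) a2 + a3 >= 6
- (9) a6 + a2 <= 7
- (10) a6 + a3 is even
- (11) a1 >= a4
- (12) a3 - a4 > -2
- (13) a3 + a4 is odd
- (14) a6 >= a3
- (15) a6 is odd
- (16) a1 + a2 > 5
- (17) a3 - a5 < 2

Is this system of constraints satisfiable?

Try a1 = 3, a2 = 3, a3 = 3, a4 = 2, a5 = 2, a6 = 3.
Check constraint 1: a6 - a1 = 0; constraint 2: a5 + a3 = 5. The remaining constraints are straightforward to verify.

Satisfiable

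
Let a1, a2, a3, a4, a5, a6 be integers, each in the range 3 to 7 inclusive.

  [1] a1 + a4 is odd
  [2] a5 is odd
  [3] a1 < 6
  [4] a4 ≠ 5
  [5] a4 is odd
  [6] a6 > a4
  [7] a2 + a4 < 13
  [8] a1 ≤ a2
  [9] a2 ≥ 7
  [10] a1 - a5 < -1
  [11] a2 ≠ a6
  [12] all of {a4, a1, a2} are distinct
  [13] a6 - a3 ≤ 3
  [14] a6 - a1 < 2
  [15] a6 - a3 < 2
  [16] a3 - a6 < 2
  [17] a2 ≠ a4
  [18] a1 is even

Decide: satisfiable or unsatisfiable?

Satisfiable

Try a1 = 4, a2 = 7, a3 = 5, a4 = 3, a5 = 7, a6 = 5.
Check constraint 7: a2 + a4 = 10; constraint 10: a1 - a5 = -3. The remaining constraints are straightforward to verify.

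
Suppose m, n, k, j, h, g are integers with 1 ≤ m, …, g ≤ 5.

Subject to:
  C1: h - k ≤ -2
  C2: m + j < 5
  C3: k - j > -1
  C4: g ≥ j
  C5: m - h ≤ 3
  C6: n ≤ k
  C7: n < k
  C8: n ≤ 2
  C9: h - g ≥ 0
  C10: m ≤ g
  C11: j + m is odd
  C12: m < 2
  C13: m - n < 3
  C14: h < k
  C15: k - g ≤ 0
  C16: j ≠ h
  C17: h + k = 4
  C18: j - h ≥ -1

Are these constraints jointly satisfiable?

Constraints 1, 9, and 15 give k − h ≥ 2, h − g ≥ 0, g − k ≥ 0.
Adding all 3 inequalities: the left sides telescope to 0, and the right sides sum to 2 + 0 + 0 = 2. So 0 ≥ 2, which is false.

Unsatisfiable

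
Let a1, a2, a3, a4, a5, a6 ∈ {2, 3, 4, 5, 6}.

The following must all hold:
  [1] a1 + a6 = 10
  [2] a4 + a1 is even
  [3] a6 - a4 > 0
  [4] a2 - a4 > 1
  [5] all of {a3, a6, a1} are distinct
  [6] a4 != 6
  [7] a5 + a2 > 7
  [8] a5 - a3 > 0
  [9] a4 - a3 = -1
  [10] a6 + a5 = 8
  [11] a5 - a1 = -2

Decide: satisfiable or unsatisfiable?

Satisfiable

Take a1 = 6, a2 = 5, a3 = 3, a4 = 2, a5 = 4, a6 = 4. Then constraint 1: a1 + a6 = 10; constraint 3: a6 - a4 = 2, and every other listed constraint is also met.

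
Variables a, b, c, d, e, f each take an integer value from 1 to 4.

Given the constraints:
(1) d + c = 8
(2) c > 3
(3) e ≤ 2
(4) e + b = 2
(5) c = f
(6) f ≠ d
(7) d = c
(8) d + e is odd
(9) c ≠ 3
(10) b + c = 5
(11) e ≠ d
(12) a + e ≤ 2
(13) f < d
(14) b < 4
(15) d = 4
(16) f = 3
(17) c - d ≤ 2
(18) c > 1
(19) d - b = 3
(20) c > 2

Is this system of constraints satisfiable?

Unsatisfiable

Constraint 15 fixes d = 4 and constraint 16 fixes f = 3. Constraints 5 and 7 give d = c = f, so d = f. But 4 ≠ 3 — contradiction.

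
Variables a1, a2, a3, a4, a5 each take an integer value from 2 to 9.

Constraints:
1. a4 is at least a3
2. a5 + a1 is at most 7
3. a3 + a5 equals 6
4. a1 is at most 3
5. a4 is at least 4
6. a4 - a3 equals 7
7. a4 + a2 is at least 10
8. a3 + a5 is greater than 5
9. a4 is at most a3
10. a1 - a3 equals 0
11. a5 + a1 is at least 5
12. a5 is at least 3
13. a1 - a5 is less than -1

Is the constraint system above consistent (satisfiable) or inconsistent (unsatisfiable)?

From constraints 5 and 9: a3 ≥ a4 ≥ 4. From constraint 12: a5 ≥ 3. Hence a3 + a5 ≥ 7. But constraint 3 requires a3 + a5 = 6, and 6 < 7. Contradiction.

Unsatisfiable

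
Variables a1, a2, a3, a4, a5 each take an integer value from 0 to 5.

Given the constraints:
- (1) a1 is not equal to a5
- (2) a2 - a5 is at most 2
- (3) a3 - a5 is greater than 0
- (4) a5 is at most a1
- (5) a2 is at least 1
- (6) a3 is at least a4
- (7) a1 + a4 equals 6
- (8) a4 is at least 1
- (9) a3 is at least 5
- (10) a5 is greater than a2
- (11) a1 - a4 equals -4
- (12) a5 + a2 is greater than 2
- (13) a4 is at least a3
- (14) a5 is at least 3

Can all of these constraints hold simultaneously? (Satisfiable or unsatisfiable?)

Unsatisfiable

From constraints 4 and 14: a1 ≥ a5 ≥ 3. From constraints 9 and 13: a4 ≥ a3 ≥ 5. Hence a1 + a4 ≥ 8. But constraint 7 requires a1 + a4 = 6, and 6 < 8. Contradiction.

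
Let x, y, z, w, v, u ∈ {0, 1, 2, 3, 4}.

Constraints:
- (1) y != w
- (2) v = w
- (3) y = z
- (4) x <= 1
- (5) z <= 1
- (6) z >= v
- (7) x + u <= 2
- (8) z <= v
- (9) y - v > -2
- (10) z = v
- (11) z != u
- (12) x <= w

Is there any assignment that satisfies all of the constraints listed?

From constraints 2, 3, and 10, y = z = v = w, so y = w. But constraint 1 says y ≠ w. Contradiction.

Unsatisfiable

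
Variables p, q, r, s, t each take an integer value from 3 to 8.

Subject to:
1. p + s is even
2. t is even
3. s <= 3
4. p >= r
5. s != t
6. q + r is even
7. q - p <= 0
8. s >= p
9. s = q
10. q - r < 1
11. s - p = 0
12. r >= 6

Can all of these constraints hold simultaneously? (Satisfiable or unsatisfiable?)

Unsatisfiable

From constraints 4 and 12: p ≥ r and r ≥ 6, so p ≥ 6. From constraints 3 and 8: p ≤ s and s ≤ 3, so p ≤ 3. But 3 < 6, so no value of p works.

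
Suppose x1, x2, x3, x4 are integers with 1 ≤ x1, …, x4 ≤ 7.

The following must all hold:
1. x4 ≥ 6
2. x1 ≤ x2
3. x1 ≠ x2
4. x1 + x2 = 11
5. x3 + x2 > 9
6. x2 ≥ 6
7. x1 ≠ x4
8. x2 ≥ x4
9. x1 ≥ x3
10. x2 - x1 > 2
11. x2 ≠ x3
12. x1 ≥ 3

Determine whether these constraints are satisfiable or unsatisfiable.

Satisfiable

The assignment x1 = 4, x2 = 7, x3 = 3, x4 = 7 works:
  constraint 4 holds since x1 + x2 = 11.
  constraint 5 holds since x3 + x2 = 10.
The rest check out directly.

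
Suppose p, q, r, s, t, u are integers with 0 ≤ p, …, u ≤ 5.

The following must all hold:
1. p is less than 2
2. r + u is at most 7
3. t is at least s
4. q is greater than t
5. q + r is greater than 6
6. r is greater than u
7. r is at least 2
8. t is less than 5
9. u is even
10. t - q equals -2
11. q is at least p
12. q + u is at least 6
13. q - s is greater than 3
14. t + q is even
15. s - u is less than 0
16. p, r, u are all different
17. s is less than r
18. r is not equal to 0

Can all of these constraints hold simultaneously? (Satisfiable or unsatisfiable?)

Setting (p, q, r, s, t, u) = (0, 4, 5, 0, 2, 2) satisfies everything: constraint 2: r + u = 7; constraint 5: q + r = 9; constraint 10: t - q = -2, and the others follow.

Satisfiable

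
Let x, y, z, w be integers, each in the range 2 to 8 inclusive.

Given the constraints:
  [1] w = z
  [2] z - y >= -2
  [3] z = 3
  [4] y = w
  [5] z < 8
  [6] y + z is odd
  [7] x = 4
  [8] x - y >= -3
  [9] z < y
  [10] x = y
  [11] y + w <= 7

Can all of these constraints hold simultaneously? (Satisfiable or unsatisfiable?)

Constraint 7 fixes x = 4 and constraint 3 fixes z = 3. Constraints 1, 4, and 10 give x = y = w = z, so x = z. But 4 ≠ 3 — contradiction.

Unsatisfiable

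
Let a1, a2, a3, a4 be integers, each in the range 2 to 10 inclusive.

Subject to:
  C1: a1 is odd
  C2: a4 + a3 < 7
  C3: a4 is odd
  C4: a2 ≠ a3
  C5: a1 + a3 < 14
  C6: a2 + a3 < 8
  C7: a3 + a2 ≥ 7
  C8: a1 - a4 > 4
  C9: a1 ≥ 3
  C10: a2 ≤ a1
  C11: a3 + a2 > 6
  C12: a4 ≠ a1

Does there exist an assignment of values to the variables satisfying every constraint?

Try a1 = 9, a2 = 5, a3 = 2, a4 = 3.
Check constraint 2: a4 + a3 = 5; constraint 5: a1 + a3 = 11; constraint 6: a2 + a3 = 7. The remaining constraints are straightforward to verify.

Satisfiable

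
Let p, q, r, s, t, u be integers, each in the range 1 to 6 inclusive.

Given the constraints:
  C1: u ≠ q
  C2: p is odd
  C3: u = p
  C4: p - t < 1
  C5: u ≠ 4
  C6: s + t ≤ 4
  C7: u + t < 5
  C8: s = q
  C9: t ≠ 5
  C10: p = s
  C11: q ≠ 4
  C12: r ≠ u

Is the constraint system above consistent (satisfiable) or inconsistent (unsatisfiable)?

From constraints 3, 8, and 10, u = p = s = q, so u = q. But constraint 1 says u ≠ q. Contradiction.

Unsatisfiable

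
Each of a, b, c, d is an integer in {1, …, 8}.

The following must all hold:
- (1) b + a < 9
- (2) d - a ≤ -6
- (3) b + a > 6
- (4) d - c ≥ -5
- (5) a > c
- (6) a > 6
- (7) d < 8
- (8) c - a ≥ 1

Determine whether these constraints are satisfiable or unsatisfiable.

Unsatisfiable

Constraints 2, 4, and 8 give c − a ≥ 1, a − d ≥ 6, d − c ≥ -5.
Adding all 3 inequalities: the left sides telescope to 0, and the right sides sum to 1 + 6 + (-5) = 2. So 0 ≥ 2, which is false.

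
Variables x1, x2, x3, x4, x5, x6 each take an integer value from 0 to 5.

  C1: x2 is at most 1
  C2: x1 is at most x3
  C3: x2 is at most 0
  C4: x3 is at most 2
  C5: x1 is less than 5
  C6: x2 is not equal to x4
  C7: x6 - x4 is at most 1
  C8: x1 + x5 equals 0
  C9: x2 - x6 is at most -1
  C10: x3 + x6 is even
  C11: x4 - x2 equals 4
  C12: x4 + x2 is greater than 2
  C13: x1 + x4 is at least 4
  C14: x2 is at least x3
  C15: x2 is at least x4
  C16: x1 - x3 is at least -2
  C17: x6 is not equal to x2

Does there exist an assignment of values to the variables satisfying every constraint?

From constraints 2 and 4: x1 ≤ x3 ≤ 2. From constraints 3 and 15: x4 ≤ x2 ≤ 0. Hence x1 + x4 ≤ 2. But constraint 13 requires x1 + x4 ≥ 4, and 4 > 2. Contradiction.

Unsatisfiable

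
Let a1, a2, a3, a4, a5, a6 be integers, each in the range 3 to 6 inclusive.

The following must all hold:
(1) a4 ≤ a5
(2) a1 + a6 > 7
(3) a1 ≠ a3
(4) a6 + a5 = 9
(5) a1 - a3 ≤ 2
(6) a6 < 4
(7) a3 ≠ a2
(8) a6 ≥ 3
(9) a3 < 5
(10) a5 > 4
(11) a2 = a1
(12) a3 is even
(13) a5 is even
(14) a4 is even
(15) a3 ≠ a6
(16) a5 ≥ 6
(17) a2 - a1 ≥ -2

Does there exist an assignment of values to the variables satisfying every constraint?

Satisfiable

Try a1 = 6, a2 = 6, a3 = 4, a4 = 6, a5 = 6, a6 = 3.
Check constraint 2: a1 + a6 = 9; constraint 4: a6 + a5 = 9; constraint 5: a1 - a3 = 2. The remaining constraints are straightforward to verify.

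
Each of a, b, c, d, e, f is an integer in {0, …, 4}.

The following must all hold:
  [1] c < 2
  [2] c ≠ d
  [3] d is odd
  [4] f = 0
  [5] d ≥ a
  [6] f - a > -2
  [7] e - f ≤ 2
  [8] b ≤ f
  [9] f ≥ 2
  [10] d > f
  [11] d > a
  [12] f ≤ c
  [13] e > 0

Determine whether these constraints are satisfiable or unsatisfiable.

Unsatisfiable

From constraints 9 and 12: c ≥ f and f ≥ 2, so c ≥ 2. From constraint 1: c ≤ 1. But 1 < 2, so no value of c works.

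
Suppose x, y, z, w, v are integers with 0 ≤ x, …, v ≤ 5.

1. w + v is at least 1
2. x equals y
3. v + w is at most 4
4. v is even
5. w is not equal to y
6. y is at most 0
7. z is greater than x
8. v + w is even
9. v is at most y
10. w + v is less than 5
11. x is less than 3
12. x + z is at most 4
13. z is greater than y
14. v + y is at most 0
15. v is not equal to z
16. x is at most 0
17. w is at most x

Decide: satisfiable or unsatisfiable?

Unsatisfiable

From constraints 16 and 17: w ≤ x ≤ 0. From constraints 6 and 9: v ≤ y ≤ 0. Hence w + v ≤ 0. But constraint 1 requires w + v ≥ 1, and 1 > 0. Contradiction.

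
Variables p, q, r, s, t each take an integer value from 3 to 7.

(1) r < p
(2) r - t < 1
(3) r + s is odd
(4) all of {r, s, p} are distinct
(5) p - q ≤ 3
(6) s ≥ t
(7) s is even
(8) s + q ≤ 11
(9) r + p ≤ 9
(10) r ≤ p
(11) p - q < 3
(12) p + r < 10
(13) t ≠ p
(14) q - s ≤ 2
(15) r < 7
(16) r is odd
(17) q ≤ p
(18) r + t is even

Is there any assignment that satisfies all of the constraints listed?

Satisfiable

Try p = 6, q = 4, r = 3, s = 4, t = 3.
Check constraint 2: r - t = 0; constraint 5: p - q = 2; constraint 8: s + q = 8. The remaining constraints are straightforward to verify.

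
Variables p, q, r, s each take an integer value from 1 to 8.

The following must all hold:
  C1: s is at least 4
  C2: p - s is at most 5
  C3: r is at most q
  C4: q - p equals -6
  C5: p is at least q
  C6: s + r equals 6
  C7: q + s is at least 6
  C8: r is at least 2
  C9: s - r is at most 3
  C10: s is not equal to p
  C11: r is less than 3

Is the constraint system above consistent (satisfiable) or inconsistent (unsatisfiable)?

Satisfiable

One satisfying assignment is p = 8, q = 2, r = 2, s = 4.
For the less obvious constraints — constraint 2: p - s = 4; constraint 4: q - p = -6; constraint 6: s + r = 6 — and the others hold by inspection.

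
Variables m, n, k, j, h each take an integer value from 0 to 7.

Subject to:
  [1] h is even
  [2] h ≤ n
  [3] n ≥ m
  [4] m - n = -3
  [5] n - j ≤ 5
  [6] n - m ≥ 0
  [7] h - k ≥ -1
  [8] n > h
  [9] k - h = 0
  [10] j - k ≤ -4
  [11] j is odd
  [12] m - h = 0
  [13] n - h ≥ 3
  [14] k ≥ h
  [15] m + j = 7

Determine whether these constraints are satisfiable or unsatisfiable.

Unsatisfiable

Constraints 5, 7, 10, and 13 give k − j ≥ 4, j − n ≥ -5, n − h ≥ 3, h − k ≥ -1.
Adding all 4 inequalities: the left sides telescope to 0, and the right sides sum to 4 + (-5) + 3 + (-1) = 1. So 0 ≥ 1, which is false.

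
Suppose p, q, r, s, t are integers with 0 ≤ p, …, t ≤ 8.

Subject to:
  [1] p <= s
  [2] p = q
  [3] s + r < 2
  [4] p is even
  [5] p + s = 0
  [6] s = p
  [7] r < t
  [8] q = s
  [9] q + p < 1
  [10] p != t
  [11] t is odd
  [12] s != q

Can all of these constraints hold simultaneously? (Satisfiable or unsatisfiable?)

Unsatisfiable

From constraints 2 and 6, s = p = q, so s = q. But constraint 12 says s ≠ q. Contradiction.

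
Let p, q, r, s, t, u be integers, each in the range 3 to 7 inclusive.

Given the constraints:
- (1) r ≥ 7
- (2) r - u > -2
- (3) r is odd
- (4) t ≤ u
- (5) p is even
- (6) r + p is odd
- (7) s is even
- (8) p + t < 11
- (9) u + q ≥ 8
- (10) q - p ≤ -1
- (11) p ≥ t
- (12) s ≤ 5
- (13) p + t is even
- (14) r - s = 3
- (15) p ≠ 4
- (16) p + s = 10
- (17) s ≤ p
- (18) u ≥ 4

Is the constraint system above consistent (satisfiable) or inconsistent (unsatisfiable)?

Satisfiable

Try p = 6, q = 4, r = 7, s = 4, t = 4, u = 6.
Check constraint 2: r - u = 1; constraint 8: p + t = 10; constraint 9: u + q = 10. The remaining constraints are straightforward to verify.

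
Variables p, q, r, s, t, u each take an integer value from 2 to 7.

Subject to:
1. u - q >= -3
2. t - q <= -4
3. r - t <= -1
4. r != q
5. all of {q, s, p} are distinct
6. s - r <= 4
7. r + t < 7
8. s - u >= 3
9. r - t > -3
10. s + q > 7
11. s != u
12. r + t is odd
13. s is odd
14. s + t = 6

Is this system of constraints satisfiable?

Unsatisfiable

Constraints 1, 2, 3, 6, and 8 give t − r ≥ 1, r − s ≥ -4, s − u ≥ 3, u − q ≥ -3, q − t ≥ 4.
Adding all 5 inequalities: the left sides telescope to 0, and the right sides sum to 1 + (-4) + 3 + (-3) + 4 = 1. So 0 ≥ 1, which is false.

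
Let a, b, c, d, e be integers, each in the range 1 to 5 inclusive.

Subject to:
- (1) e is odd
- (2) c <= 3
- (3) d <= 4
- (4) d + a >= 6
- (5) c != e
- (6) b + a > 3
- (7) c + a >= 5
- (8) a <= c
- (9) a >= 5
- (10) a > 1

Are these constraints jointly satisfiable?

Unsatisfiable

From constraints 8 and 9: c ≥ a and a ≥ 5, so c ≥ 5. From constraint 2: c ≤ 3. But 3 < 5, so no value of c works.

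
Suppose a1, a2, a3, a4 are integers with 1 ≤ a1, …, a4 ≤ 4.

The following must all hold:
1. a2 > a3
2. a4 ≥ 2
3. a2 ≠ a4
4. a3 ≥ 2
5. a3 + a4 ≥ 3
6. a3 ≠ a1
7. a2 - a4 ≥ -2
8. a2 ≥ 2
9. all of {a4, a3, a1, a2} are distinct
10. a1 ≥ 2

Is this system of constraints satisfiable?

Unsatisfiable

Constraints 2, 4, 8, and 10 confine each of a4, a3, a1, a2 to the 3 values {2, …, 4} (the domain already gives each ≤ 4).
Constraint 9 requires all 4 of them to be distinct, but only 3 values are available — impossible by the pigeonhole principle.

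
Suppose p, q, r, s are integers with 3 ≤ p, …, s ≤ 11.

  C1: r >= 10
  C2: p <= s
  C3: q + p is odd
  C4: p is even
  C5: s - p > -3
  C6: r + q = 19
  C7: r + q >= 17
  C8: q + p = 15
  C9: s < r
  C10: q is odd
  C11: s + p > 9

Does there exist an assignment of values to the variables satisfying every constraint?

One satisfying assignment is p = 6, q = 9, r = 10, s = 6.
For the less obvious constraints — constraint 5: s - p = 0; constraint 6: r + q = 19; constraint 7: r + q = 19 — and the others hold by inspection.

Satisfiable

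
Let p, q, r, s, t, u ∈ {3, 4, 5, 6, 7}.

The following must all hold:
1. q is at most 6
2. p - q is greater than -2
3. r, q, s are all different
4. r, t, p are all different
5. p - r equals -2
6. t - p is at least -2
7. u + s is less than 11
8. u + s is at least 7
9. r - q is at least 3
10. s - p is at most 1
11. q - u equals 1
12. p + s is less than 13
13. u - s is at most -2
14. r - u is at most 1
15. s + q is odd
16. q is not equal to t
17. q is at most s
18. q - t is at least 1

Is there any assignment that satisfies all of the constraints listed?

Unsatisfiable

Constraints 6, 9, 10, 13, 14, and 18 give u − r ≥ -1, r − q ≥ 3, q − t ≥ 1, t − p ≥ -2, p − s ≥ -1, s − u ≥ 2.
Adding all 6 inequalities: the left sides telescope to 0, and the right sides sum to (-1) + 3 + 1 + (-2) + (-1) + 2 = 2. So 0 ≥ 2, which is false.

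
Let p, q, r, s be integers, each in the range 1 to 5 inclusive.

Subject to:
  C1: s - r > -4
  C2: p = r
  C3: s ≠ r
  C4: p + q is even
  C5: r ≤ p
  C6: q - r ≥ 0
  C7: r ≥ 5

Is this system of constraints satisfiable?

The assignment p = 5, q = 5, r = 5, s = 2 works:
  constraint 1 holds since s - r = -3.
  constraint 4 holds since p + q = 10 is even.
  constraint 6 holds since q - r = 0.
The rest check out directly.

Satisfiable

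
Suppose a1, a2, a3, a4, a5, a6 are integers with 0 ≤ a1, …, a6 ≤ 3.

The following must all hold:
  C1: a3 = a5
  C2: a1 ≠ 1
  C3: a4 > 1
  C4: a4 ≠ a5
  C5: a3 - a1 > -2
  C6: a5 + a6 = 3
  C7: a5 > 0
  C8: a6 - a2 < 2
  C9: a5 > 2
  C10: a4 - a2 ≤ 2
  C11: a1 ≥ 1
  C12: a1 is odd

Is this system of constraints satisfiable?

Satisfiable

Setting (a1, a2, a3, a4, a5, a6) = (3, 0, 3, 2, 3, 0) satisfies everything: constraint 5: a3 - a1 = 0; constraint 6: a5 + a6 = 3; constraint 8: a6 - a2 = 0, and the others follow.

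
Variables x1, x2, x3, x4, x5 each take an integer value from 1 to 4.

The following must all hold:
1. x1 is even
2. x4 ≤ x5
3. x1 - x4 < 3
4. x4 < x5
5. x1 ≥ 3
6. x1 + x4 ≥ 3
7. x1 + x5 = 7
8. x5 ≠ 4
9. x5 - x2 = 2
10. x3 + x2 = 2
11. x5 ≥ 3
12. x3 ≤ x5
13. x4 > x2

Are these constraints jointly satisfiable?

Satisfiable

One satisfying assignment is x1 = 4, x2 = 1, x3 = 1, x4 = 2, x5 = 3.
For the less obvious constraints — constraint 3: x1 - x4 = 2; constraint 6: x1 + x4 = 6 — and the others hold by inspection.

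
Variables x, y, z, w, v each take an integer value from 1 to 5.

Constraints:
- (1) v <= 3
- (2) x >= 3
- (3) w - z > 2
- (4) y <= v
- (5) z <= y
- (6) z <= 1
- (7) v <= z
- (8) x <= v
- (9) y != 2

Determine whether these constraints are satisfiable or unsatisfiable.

From constraints 2 and 8: v ≥ x and x ≥ 3, so v ≥ 3. From constraints 6 and 7: v ≤ z and z ≤ 1, so v ≤ 1. But 1 < 3, so no value of v works.

Unsatisfiable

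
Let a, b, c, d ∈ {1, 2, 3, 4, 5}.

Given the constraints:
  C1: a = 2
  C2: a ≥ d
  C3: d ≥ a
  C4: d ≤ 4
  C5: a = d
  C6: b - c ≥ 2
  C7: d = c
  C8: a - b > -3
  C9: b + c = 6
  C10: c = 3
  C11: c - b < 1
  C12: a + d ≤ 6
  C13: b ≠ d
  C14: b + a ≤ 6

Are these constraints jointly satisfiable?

Unsatisfiable

Constraint 1 fixes a = 2 and constraint 10 fixes c = 3. Constraints 5 and 7 give a = d = c, so a = c. But 2 ≠ 3 — contradiction.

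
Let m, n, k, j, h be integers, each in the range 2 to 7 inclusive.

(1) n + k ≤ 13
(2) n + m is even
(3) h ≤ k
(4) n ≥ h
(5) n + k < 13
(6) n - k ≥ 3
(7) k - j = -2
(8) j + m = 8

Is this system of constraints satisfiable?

Take m = 3, n = 7, k = 3, j = 5, h = 2. Then constraint 1: n + k = 10; constraint 5: n + k = 10, and every other listed constraint is also met.

Satisfiable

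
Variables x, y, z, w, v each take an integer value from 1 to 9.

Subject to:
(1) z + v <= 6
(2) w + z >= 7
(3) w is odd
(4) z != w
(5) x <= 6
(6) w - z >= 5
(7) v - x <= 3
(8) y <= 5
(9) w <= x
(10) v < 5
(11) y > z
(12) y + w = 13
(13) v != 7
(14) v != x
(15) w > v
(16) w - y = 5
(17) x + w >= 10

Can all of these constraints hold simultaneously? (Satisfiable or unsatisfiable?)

Unsatisfiable

From constraint 8: y ≤ 5. From constraints 5 and 9: w ≤ x ≤ 6. Hence y + w ≤ 11. But constraint 12 requires y + w = 13, and 13 > 11. Contradiction.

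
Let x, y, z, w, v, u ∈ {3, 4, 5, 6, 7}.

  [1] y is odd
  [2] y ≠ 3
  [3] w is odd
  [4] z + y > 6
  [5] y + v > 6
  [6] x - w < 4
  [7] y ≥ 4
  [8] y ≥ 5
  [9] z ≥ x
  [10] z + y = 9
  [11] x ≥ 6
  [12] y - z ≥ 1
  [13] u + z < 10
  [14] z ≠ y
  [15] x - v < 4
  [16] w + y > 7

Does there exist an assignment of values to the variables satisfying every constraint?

From constraints 9 and 11: z ≥ x ≥ 6. From constraint 8: y ≥ 5. Hence z + y ≥ 11. But constraint 10 requires z + y = 9, and 9 < 11. Contradiction.

Unsatisfiable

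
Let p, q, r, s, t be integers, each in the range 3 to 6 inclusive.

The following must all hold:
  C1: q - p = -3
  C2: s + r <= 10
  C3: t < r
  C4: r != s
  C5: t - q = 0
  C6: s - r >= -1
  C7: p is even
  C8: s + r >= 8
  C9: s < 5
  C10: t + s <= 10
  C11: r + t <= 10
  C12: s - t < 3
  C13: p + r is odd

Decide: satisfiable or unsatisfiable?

Try p = 6, q = 3, r = 5, s = 4, t = 3.
Check constraint 1: q - p = -3; constraint 2: s + r = 9; constraint 5: t - q = 0. The remaining constraints are straightforward to verify.

Satisfiable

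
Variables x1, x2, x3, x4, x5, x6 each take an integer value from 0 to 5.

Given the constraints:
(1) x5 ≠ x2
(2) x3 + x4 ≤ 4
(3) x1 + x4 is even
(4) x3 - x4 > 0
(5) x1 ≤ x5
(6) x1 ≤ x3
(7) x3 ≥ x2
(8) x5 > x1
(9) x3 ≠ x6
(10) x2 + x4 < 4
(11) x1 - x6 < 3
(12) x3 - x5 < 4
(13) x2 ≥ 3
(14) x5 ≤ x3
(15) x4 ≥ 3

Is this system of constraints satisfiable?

From constraints 7 and 13: x3 ≥ x2 ≥ 3. From constraint 15: x4 ≥ 3. Hence x3 + x4 ≥ 6. But constraint 2 requires x3 + x4 ≤ 4, and 4 < 6. Contradiction.

Unsatisfiable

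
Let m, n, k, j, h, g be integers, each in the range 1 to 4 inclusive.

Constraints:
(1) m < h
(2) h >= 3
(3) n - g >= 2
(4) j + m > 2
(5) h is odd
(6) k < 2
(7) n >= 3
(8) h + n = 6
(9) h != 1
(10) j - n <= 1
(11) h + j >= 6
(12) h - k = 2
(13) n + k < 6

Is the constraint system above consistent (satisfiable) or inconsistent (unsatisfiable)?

Take m = 2, n = 3, k = 1, j = 3, h = 3, g = 1. Then constraint 3: n - g = 2; constraint 4: j + m = 5, and every other listed constraint is also met.

Satisfiable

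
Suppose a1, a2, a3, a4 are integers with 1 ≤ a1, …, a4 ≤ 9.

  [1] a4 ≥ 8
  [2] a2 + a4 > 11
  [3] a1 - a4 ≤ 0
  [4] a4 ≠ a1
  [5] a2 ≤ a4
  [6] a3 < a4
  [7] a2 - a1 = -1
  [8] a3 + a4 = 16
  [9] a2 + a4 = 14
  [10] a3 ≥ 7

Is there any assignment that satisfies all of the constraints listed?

Satisfiable

Take a1 = 6, a2 = 5, a3 = 7, a4 = 9. Then constraint 2: a2 + a4 = 14; constraint 3: a1 - a4 = -3; constraint 7: a2 - a1 = -1, and every other listed constraint is also met.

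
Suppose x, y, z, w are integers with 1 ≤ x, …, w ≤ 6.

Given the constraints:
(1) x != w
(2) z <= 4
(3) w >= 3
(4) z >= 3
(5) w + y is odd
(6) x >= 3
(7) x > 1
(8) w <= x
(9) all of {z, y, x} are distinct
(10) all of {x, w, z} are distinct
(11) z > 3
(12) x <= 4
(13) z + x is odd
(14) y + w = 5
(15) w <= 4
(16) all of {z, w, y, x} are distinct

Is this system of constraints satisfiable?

Constraints 2, 3, 4, 6, 12, and 15 confine each of x, w, z to the 2 values {3, 4}.
Constraint 10 requires all 3 of them to be distinct, but only 2 values are available — impossible by the pigeonhole principle.

Unsatisfiable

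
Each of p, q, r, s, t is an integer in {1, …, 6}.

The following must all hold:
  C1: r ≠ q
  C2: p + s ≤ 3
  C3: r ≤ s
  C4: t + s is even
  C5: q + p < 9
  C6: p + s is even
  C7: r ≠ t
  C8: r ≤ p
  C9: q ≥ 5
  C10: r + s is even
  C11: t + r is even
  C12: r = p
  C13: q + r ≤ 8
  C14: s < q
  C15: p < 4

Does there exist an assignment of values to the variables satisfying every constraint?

Satisfiable

The assignment p = 1, q = 6, r = 1, s = 1, t = 3 works:
  constraint 2 holds since p + s = 2.
  constraint 5 holds since q + p = 7.
  constraint 13 holds since q + r = 7.
The rest check out directly.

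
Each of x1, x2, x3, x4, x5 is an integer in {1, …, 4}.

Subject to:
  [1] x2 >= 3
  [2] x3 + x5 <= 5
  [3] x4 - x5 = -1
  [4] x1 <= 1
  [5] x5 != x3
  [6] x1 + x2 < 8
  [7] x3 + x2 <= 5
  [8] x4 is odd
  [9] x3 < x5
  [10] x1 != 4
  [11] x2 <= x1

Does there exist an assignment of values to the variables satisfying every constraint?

From constraint 1: x2 ≥ 3. From constraints 4 and 11: x2 ≤ x1 and x1 ≤ 1, so x2 ≤ 1. But 1 < 3, so no value of x2 works.

Unsatisfiable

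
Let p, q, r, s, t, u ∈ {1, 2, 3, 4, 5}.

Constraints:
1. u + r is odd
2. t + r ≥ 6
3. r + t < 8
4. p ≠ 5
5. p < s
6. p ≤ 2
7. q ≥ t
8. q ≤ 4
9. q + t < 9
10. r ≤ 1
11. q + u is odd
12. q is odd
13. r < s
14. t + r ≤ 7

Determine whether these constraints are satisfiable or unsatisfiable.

Unsatisfiable

From constraints 7 and 8: t ≤ q ≤ 4. From constraint 10: r ≤ 1. Hence t + r ≤ 5. But constraint 2 requires t + r ≥ 6, and 6 > 5. Contradiction.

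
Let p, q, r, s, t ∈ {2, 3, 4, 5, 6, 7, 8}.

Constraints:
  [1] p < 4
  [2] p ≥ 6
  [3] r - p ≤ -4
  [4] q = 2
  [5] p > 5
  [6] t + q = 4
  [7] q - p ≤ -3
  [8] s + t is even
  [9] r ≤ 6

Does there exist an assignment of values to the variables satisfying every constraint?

From constraint 2: p ≥ 6. From constraint 1: p ≤ 3. But 3 < 6, so no value of p works.

Unsatisfiable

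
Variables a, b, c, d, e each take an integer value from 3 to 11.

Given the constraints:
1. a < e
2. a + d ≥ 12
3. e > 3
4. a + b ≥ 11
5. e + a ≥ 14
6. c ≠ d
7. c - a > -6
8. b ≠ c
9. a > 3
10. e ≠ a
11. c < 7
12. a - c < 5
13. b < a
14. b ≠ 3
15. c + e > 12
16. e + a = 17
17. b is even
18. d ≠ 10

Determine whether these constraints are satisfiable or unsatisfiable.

Satisfiable

Take a = 8, b = 6, c = 4, d = 6, e = 9. Then constraint 2: a + d = 14; constraint 4: a + b = 14, and every other listed constraint is also met.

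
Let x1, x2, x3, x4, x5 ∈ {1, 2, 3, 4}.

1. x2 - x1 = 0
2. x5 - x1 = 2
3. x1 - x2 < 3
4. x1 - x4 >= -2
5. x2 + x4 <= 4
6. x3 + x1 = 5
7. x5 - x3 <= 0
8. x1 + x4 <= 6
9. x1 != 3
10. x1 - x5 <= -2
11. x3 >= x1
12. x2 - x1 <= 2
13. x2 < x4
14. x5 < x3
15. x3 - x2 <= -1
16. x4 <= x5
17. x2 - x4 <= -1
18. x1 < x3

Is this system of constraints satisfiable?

Constraints 4, 7, 10, 15, and 17 give x3 − x5 ≥ 0, x5 − x1 ≥ 2, x1 − x4 ≥ -2, x4 − x2 ≥ 1, x2 − x3 ≥ 1.
Adding all 5 inequalities: the left sides telescope to 0, and the right sides sum to 0 + 2 + (-2) + 1 + 1 = 2. So 0 ≥ 2, which is false.

Unsatisfiable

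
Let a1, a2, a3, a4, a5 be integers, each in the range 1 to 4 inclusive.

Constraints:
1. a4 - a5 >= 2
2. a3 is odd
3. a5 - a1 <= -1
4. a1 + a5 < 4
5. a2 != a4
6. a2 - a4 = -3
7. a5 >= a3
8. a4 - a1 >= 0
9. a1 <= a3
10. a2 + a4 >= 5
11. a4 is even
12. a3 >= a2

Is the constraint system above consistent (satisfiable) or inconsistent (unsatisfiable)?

Unsatisfiable

Constraints 3, 7, and 9 give a1 ≤ a3, a3 ≤ a5, a5 < a1. Chaining: a1 ≤ a3 ≤ a5 < a1, which forces a1 < a1 — impossible.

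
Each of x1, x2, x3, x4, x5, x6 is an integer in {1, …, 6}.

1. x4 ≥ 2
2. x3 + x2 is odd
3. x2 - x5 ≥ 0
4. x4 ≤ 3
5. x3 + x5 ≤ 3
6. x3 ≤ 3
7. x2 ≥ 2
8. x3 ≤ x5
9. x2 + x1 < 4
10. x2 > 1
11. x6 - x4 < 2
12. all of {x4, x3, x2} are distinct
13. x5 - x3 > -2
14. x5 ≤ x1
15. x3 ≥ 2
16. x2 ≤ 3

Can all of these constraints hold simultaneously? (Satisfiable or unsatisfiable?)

Constraints 1, 4, 6, 7, 15, and 16 confine each of x4, x3, x2 to the 2 values {2, 3}.
Constraint 12 requires all 3 of them to be distinct, but only 2 values are available — impossible by the pigeonhole principle.

Unsatisfiable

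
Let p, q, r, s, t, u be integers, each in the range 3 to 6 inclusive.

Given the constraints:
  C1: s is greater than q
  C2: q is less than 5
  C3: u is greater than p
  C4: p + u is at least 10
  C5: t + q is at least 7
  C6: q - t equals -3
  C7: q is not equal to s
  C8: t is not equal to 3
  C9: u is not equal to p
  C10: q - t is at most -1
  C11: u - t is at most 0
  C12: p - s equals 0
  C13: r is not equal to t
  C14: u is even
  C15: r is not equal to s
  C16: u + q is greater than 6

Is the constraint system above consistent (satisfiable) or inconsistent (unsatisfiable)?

Satisfiable

Take p = 5, q = 3, r = 3, s = 5, t = 6, u = 6. Then constraint 4: p + u = 11; constraint 5: t + q = 9, and every other listed constraint is also met.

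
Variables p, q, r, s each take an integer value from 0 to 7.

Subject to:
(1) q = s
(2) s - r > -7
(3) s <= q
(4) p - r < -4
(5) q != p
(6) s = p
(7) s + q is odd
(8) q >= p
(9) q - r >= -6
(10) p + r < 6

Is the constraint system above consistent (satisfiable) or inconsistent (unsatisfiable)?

From constraints 1 and 6, q = s = p, so q = p. But constraint 5 says q ≠ p. Contradiction.

Unsatisfiable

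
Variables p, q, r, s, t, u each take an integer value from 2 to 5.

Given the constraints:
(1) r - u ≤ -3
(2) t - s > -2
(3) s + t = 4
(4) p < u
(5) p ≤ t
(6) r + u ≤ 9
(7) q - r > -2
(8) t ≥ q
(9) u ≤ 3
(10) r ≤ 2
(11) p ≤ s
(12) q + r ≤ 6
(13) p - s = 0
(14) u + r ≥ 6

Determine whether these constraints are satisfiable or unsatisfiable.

From constraint 9: u ≤ 3. From constraint 10: r ≤ 2. Hence u + r ≤ 5. But constraint 14 requires u + r ≥ 6, and 6 > 5. Contradiction.

Unsatisfiable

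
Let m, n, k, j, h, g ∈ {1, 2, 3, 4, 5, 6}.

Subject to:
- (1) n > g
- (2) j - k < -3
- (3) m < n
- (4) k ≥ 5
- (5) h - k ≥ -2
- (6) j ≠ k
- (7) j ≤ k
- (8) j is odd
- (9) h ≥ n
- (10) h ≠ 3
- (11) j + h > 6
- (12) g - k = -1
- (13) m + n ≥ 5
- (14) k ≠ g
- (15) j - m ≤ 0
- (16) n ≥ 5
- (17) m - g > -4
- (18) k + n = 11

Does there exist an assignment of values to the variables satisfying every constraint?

Setting (m, n, k, j, h, g) = (1, 6, 5, 1, 6, 4) satisfies everything: constraint 2: j - k = -4; constraint 5: h - k = 1, and the others follow.

Satisfiable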